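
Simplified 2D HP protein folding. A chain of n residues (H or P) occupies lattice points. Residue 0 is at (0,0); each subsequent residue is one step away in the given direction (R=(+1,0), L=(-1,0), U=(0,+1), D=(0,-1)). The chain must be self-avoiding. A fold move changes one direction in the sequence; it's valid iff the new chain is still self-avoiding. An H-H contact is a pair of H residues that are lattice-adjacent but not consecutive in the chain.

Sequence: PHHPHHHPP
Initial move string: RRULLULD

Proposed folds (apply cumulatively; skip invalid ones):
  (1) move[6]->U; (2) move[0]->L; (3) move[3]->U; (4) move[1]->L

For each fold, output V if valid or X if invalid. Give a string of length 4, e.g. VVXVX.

Answer: XXVX

Derivation:
Initial: RRULLULD -> [(0, 0), (1, 0), (2, 0), (2, 1), (1, 1), (0, 1), (0, 2), (-1, 2), (-1, 1)]
Fold 1: move[6]->U => RRULLUUD INVALID (collision), skipped
Fold 2: move[0]->L => LRULLULD INVALID (collision), skipped
Fold 3: move[3]->U => RRUULULD VALID
Fold 4: move[1]->L => RLUULULD INVALID (collision), skipped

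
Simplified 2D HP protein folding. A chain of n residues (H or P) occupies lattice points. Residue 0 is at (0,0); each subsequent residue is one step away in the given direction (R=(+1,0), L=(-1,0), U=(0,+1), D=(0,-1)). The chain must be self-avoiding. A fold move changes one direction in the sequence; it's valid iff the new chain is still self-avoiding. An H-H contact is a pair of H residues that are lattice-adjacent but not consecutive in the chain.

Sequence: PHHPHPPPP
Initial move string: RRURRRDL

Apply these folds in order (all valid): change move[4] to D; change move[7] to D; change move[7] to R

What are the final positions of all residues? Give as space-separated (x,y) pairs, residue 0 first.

Answer: (0,0) (1,0) (2,0) (2,1) (3,1) (3,0) (4,0) (4,-1) (5,-1)

Derivation:
Initial moves: RRURRRDL
Fold: move[4]->D => RRURDRDL (positions: [(0, 0), (1, 0), (2, 0), (2, 1), (3, 1), (3, 0), (4, 0), (4, -1), (3, -1)])
Fold: move[7]->D => RRURDRDD (positions: [(0, 0), (1, 0), (2, 0), (2, 1), (3, 1), (3, 0), (4, 0), (4, -1), (4, -2)])
Fold: move[7]->R => RRURDRDR (positions: [(0, 0), (1, 0), (2, 0), (2, 1), (3, 1), (3, 0), (4, 0), (4, -1), (5, -1)])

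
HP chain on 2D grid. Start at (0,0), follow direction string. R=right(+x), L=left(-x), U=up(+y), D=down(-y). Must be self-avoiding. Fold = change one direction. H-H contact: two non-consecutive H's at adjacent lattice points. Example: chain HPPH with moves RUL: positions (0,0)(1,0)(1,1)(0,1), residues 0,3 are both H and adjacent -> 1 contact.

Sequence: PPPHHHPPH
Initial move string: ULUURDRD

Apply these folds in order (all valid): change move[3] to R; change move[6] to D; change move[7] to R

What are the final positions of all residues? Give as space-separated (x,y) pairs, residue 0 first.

Initial moves: ULUURDRD
Fold: move[3]->R => ULURRDRD (positions: [(0, 0), (0, 1), (-1, 1), (-1, 2), (0, 2), (1, 2), (1, 1), (2, 1), (2, 0)])
Fold: move[6]->D => ULURRDDD (positions: [(0, 0), (0, 1), (-1, 1), (-1, 2), (0, 2), (1, 2), (1, 1), (1, 0), (1, -1)])
Fold: move[7]->R => ULURRDDR (positions: [(0, 0), (0, 1), (-1, 1), (-1, 2), (0, 2), (1, 2), (1, 1), (1, 0), (2, 0)])

Answer: (0,0) (0,1) (-1,1) (-1,2) (0,2) (1,2) (1,1) (1,0) (2,0)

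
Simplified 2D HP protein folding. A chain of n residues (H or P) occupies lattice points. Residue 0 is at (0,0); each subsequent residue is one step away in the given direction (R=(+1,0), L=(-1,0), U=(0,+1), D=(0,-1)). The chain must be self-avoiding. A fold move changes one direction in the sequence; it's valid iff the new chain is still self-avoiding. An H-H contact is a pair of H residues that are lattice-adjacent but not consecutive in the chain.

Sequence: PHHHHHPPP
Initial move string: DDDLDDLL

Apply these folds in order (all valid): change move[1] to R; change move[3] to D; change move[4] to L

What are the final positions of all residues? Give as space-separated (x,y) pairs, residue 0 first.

Answer: (0,0) (0,-1) (1,-1) (1,-2) (1,-3) (0,-3) (0,-4) (-1,-4) (-2,-4)

Derivation:
Initial moves: DDDLDDLL
Fold: move[1]->R => DRDLDDLL (positions: [(0, 0), (0, -1), (1, -1), (1, -2), (0, -2), (0, -3), (0, -4), (-1, -4), (-2, -4)])
Fold: move[3]->D => DRDDDDLL (positions: [(0, 0), (0, -1), (1, -1), (1, -2), (1, -3), (1, -4), (1, -5), (0, -5), (-1, -5)])
Fold: move[4]->L => DRDDLDLL (positions: [(0, 0), (0, -1), (1, -1), (1, -2), (1, -3), (0, -3), (0, -4), (-1, -4), (-2, -4)])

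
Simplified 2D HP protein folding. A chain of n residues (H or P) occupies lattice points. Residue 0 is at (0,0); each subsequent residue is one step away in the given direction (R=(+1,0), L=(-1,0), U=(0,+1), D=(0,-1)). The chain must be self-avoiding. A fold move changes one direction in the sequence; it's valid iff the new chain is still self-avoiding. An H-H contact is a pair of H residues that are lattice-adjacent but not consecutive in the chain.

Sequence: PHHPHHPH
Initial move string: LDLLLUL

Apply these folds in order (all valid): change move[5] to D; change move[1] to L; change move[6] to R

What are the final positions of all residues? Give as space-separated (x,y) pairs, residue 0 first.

Initial moves: LDLLLUL
Fold: move[5]->D => LDLLLDL (positions: [(0, 0), (-1, 0), (-1, -1), (-2, -1), (-3, -1), (-4, -1), (-4, -2), (-5, -2)])
Fold: move[1]->L => LLLLLDL (positions: [(0, 0), (-1, 0), (-2, 0), (-3, 0), (-4, 0), (-5, 0), (-5, -1), (-6, -1)])
Fold: move[6]->R => LLLLLDR (positions: [(0, 0), (-1, 0), (-2, 0), (-3, 0), (-4, 0), (-5, 0), (-5, -1), (-4, -1)])

Answer: (0,0) (-1,0) (-2,0) (-3,0) (-4,0) (-5,0) (-5,-1) (-4,-1)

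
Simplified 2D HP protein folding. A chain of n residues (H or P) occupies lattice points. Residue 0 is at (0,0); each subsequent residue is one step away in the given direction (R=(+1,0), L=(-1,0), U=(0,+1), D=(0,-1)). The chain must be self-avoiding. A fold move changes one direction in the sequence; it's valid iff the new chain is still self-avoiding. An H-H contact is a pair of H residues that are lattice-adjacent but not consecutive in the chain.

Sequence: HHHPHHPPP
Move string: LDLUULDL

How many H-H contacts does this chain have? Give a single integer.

Answer: 1

Derivation:
Positions: [(0, 0), (-1, 0), (-1, -1), (-2, -1), (-2, 0), (-2, 1), (-3, 1), (-3, 0), (-4, 0)]
H-H contact: residue 1 @(-1,0) - residue 4 @(-2, 0)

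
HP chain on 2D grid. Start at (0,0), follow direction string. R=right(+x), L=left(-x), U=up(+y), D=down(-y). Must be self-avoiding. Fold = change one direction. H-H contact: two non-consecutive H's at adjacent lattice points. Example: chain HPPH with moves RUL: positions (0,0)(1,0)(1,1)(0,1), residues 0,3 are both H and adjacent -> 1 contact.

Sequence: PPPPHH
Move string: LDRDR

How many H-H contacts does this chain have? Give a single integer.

Positions: [(0, 0), (-1, 0), (-1, -1), (0, -1), (0, -2), (1, -2)]
No H-H contacts found.

Answer: 0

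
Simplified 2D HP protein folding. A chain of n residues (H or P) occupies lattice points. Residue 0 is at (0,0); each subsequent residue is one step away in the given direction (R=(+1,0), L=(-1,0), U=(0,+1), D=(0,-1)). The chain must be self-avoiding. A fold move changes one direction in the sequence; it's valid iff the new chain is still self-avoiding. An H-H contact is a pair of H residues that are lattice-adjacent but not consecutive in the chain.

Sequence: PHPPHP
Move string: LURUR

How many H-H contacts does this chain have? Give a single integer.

Positions: [(0, 0), (-1, 0), (-1, 1), (0, 1), (0, 2), (1, 2)]
No H-H contacts found.

Answer: 0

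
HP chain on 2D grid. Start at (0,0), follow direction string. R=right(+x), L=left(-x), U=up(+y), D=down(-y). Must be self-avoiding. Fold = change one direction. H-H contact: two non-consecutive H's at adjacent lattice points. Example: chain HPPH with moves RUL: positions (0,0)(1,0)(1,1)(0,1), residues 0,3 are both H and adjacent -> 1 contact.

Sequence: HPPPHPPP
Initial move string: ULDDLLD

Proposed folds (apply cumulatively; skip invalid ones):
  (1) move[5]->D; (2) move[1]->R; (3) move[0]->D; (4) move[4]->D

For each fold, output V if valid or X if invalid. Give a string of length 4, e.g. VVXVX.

Initial: ULDDLLD -> [(0, 0), (0, 1), (-1, 1), (-1, 0), (-1, -1), (-2, -1), (-3, -1), (-3, -2)]
Fold 1: move[5]->D => ULDDLDD VALID
Fold 2: move[1]->R => URDDLDD VALID
Fold 3: move[0]->D => DRDDLDD VALID
Fold 4: move[4]->D => DRDDDDD VALID

Answer: VVVV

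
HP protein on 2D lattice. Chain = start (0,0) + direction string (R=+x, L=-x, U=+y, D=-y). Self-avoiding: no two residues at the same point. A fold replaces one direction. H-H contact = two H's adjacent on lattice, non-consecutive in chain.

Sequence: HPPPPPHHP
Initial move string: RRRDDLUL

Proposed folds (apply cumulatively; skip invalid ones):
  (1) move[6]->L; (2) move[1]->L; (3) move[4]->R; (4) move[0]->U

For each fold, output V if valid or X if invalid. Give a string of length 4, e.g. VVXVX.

Initial: RRRDDLUL -> [(0, 0), (1, 0), (2, 0), (3, 0), (3, -1), (3, -2), (2, -2), (2, -1), (1, -1)]
Fold 1: move[6]->L => RRRDDLLL VALID
Fold 2: move[1]->L => RLRDDLLL INVALID (collision), skipped
Fold 3: move[4]->R => RRRDRLLL INVALID (collision), skipped
Fold 4: move[0]->U => URRDDLLL VALID

Answer: VXXV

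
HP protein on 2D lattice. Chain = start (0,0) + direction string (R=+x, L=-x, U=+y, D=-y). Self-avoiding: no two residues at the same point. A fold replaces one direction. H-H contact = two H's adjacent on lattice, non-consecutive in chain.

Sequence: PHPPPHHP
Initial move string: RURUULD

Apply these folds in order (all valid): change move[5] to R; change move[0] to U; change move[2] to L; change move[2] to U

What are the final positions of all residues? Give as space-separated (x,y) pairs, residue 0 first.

Initial moves: RURUULD
Fold: move[5]->R => RURUURD (positions: [(0, 0), (1, 0), (1, 1), (2, 1), (2, 2), (2, 3), (3, 3), (3, 2)])
Fold: move[0]->U => UURUURD (positions: [(0, 0), (0, 1), (0, 2), (1, 2), (1, 3), (1, 4), (2, 4), (2, 3)])
Fold: move[2]->L => UULUURD (positions: [(0, 0), (0, 1), (0, 2), (-1, 2), (-1, 3), (-1, 4), (0, 4), (0, 3)])
Fold: move[2]->U => UUUUURD (positions: [(0, 0), (0, 1), (0, 2), (0, 3), (0, 4), (0, 5), (1, 5), (1, 4)])

Answer: (0,0) (0,1) (0,2) (0,3) (0,4) (0,5) (1,5) (1,4)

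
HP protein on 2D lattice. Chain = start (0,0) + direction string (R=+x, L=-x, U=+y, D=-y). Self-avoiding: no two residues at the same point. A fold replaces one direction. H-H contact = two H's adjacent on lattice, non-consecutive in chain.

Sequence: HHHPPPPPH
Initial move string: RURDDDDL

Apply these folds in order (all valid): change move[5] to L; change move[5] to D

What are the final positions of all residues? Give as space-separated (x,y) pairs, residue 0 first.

Answer: (0,0) (1,0) (1,1) (2,1) (2,0) (2,-1) (2,-2) (2,-3) (1,-3)

Derivation:
Initial moves: RURDDDDL
Fold: move[5]->L => RURDDLDL (positions: [(0, 0), (1, 0), (1, 1), (2, 1), (2, 0), (2, -1), (1, -1), (1, -2), (0, -2)])
Fold: move[5]->D => RURDDDDL (positions: [(0, 0), (1, 0), (1, 1), (2, 1), (2, 0), (2, -1), (2, -2), (2, -3), (1, -3)])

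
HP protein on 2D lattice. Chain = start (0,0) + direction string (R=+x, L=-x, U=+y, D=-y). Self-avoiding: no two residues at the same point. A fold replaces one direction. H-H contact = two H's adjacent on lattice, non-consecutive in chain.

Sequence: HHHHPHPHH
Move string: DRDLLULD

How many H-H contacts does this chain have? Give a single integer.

Answer: 1

Derivation:
Positions: [(0, 0), (0, -1), (1, -1), (1, -2), (0, -2), (-1, -2), (-1, -1), (-2, -1), (-2, -2)]
H-H contact: residue 5 @(-1,-2) - residue 8 @(-2, -2)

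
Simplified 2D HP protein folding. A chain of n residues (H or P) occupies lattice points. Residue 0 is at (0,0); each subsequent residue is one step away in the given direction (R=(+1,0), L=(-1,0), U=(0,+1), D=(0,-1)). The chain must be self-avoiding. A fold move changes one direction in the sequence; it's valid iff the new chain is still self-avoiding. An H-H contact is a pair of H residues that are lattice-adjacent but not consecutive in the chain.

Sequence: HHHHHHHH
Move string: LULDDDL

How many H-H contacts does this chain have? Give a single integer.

Positions: [(0, 0), (-1, 0), (-1, 1), (-2, 1), (-2, 0), (-2, -1), (-2, -2), (-3, -2)]
H-H contact: residue 1 @(-1,0) - residue 4 @(-2, 0)

Answer: 1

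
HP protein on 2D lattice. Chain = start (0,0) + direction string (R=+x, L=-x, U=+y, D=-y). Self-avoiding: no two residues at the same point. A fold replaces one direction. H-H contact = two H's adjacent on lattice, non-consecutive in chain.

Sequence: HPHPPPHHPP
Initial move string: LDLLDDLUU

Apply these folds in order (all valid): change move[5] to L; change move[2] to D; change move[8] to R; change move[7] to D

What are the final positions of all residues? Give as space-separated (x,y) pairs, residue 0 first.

Initial moves: LDLLDDLUU
Fold: move[5]->L => LDLLDLLUU (positions: [(0, 0), (-1, 0), (-1, -1), (-2, -1), (-3, -1), (-3, -2), (-4, -2), (-5, -2), (-5, -1), (-5, 0)])
Fold: move[2]->D => LDDLDLLUU (positions: [(0, 0), (-1, 0), (-1, -1), (-1, -2), (-2, -2), (-2, -3), (-3, -3), (-4, -3), (-4, -2), (-4, -1)])
Fold: move[8]->R => LDDLDLLUR (positions: [(0, 0), (-1, 0), (-1, -1), (-1, -2), (-2, -2), (-2, -3), (-3, -3), (-4, -3), (-4, -2), (-3, -2)])
Fold: move[7]->D => LDDLDLLDR (positions: [(0, 0), (-1, 0), (-1, -1), (-1, -2), (-2, -2), (-2, -3), (-3, -3), (-4, -3), (-4, -4), (-3, -4)])

Answer: (0,0) (-1,0) (-1,-1) (-1,-2) (-2,-2) (-2,-3) (-3,-3) (-4,-3) (-4,-4) (-3,-4)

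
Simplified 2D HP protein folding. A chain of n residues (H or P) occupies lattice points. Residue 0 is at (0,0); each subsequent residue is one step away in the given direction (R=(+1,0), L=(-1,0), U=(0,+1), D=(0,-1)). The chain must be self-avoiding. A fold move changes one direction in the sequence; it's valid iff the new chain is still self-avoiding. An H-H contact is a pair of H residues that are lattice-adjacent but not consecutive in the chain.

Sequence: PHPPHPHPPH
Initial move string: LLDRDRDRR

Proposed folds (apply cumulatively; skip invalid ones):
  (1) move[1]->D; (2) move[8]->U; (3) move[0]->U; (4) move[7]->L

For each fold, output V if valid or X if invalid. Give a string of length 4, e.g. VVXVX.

Initial: LLDRDRDRR -> [(0, 0), (-1, 0), (-2, 0), (-2, -1), (-1, -1), (-1, -2), (0, -2), (0, -3), (1, -3), (2, -3)]
Fold 1: move[1]->D => LDDRDRDRR VALID
Fold 2: move[8]->U => LDDRDRDRU VALID
Fold 3: move[0]->U => UDDRDRDRU INVALID (collision), skipped
Fold 4: move[7]->L => LDDRDRDLU INVALID (collision), skipped

Answer: VVXX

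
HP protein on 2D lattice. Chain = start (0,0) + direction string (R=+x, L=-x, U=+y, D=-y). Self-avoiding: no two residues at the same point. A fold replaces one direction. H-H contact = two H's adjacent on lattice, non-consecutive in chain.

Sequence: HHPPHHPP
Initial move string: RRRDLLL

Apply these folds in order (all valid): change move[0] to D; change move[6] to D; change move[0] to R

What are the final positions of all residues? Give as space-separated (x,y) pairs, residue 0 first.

Initial moves: RRRDLLL
Fold: move[0]->D => DRRDLLL (positions: [(0, 0), (0, -1), (1, -1), (2, -1), (2, -2), (1, -2), (0, -2), (-1, -2)])
Fold: move[6]->D => DRRDLLD (positions: [(0, 0), (0, -1), (1, -1), (2, -1), (2, -2), (1, -2), (0, -2), (0, -3)])
Fold: move[0]->R => RRRDLLD (positions: [(0, 0), (1, 0), (2, 0), (3, 0), (3, -1), (2, -1), (1, -1), (1, -2)])

Answer: (0,0) (1,0) (2,0) (3,0) (3,-1) (2,-1) (1,-1) (1,-2)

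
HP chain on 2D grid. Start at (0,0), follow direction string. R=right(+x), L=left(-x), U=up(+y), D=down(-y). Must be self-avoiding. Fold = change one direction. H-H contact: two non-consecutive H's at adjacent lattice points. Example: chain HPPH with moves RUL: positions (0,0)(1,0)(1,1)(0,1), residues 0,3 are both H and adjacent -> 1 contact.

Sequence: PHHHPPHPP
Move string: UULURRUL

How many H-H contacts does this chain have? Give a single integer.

Positions: [(0, 0), (0, 1), (0, 2), (-1, 2), (-1, 3), (0, 3), (1, 3), (1, 4), (0, 4)]
No H-H contacts found.

Answer: 0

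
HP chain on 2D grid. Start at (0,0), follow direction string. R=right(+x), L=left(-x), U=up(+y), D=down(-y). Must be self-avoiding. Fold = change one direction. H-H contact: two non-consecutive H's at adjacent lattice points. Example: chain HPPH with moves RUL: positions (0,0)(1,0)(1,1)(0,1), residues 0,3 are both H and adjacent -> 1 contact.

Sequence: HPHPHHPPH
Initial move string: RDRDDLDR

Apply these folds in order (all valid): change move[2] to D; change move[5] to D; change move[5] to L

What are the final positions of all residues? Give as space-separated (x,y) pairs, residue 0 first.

Answer: (0,0) (1,0) (1,-1) (1,-2) (1,-3) (1,-4) (0,-4) (0,-5) (1,-5)

Derivation:
Initial moves: RDRDDLDR
Fold: move[2]->D => RDDDDLDR (positions: [(0, 0), (1, 0), (1, -1), (1, -2), (1, -3), (1, -4), (0, -4), (0, -5), (1, -5)])
Fold: move[5]->D => RDDDDDDR (positions: [(0, 0), (1, 0), (1, -1), (1, -2), (1, -3), (1, -4), (1, -5), (1, -6), (2, -6)])
Fold: move[5]->L => RDDDDLDR (positions: [(0, 0), (1, 0), (1, -1), (1, -2), (1, -3), (1, -4), (0, -4), (0, -5), (1, -5)])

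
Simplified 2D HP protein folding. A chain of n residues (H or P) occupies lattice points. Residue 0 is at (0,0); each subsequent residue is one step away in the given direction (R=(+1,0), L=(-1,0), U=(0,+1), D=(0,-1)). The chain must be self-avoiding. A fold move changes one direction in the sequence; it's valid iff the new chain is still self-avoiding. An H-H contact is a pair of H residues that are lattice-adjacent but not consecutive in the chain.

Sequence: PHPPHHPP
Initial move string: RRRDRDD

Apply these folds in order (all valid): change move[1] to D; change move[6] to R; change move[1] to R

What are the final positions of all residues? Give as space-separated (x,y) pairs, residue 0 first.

Initial moves: RRRDRDD
Fold: move[1]->D => RDRDRDD (positions: [(0, 0), (1, 0), (1, -1), (2, -1), (2, -2), (3, -2), (3, -3), (3, -4)])
Fold: move[6]->R => RDRDRDR (positions: [(0, 0), (1, 0), (1, -1), (2, -1), (2, -2), (3, -2), (3, -3), (4, -3)])
Fold: move[1]->R => RRRDRDR (positions: [(0, 0), (1, 0), (2, 0), (3, 0), (3, -1), (4, -1), (4, -2), (5, -2)])

Answer: (0,0) (1,0) (2,0) (3,0) (3,-1) (4,-1) (4,-2) (5,-2)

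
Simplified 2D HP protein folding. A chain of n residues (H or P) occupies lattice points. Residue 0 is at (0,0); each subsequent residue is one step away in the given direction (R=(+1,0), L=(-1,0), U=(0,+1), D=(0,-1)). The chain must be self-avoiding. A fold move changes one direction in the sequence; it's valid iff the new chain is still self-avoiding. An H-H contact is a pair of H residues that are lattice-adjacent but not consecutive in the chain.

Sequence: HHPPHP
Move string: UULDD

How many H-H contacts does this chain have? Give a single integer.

Positions: [(0, 0), (0, 1), (0, 2), (-1, 2), (-1, 1), (-1, 0)]
H-H contact: residue 1 @(0,1) - residue 4 @(-1, 1)

Answer: 1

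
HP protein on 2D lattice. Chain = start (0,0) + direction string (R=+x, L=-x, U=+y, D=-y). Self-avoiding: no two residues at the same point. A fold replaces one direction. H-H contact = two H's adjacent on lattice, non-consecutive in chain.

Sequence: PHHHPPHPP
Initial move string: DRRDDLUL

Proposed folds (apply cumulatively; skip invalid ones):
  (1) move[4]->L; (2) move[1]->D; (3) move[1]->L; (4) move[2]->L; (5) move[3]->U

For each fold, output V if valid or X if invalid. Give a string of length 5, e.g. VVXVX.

Initial: DRRDDLUL -> [(0, 0), (0, -1), (1, -1), (2, -1), (2, -2), (2, -3), (1, -3), (1, -2), (0, -2)]
Fold 1: move[4]->L => DRRDLLUL INVALID (collision), skipped
Fold 2: move[1]->D => DDRDDLUL VALID
Fold 3: move[1]->L => DLRDDLUL INVALID (collision), skipped
Fold 4: move[2]->L => DDLDDLUL VALID
Fold 5: move[3]->U => DDLUDLUL INVALID (collision), skipped

Answer: XVXVX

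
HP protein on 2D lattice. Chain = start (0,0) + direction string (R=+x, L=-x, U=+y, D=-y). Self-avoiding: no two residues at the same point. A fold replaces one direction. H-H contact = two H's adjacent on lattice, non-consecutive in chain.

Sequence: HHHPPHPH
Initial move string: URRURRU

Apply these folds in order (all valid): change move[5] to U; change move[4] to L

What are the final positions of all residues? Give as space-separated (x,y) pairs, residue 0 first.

Answer: (0,0) (0,1) (1,1) (2,1) (2,2) (1,2) (1,3) (1,4)

Derivation:
Initial moves: URRURRU
Fold: move[5]->U => URRURUU (positions: [(0, 0), (0, 1), (1, 1), (2, 1), (2, 2), (3, 2), (3, 3), (3, 4)])
Fold: move[4]->L => URRULUU (positions: [(0, 0), (0, 1), (1, 1), (2, 1), (2, 2), (1, 2), (1, 3), (1, 4)])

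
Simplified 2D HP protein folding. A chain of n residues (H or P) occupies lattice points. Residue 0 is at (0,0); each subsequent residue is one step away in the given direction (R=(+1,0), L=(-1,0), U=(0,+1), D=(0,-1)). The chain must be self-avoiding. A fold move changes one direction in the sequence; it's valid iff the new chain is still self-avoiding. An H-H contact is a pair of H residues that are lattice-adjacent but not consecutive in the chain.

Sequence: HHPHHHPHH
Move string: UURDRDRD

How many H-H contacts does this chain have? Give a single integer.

Positions: [(0, 0), (0, 1), (0, 2), (1, 2), (1, 1), (2, 1), (2, 0), (3, 0), (3, -1)]
H-H contact: residue 1 @(0,1) - residue 4 @(1, 1)

Answer: 1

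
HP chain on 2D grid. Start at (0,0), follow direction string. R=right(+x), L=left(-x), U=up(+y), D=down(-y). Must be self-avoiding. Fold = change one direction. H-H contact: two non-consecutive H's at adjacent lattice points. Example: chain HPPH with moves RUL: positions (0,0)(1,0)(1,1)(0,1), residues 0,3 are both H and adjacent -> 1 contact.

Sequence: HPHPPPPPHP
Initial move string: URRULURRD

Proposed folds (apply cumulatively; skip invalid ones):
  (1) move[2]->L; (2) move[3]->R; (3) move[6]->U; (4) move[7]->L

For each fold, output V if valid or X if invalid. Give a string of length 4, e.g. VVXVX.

Answer: XXVV

Derivation:
Initial: URRULURRD -> [(0, 0), (0, 1), (1, 1), (2, 1), (2, 2), (1, 2), (1, 3), (2, 3), (3, 3), (3, 2)]
Fold 1: move[2]->L => URLULURRD INVALID (collision), skipped
Fold 2: move[3]->R => URRRLURRD INVALID (collision), skipped
Fold 3: move[6]->U => URRULUURD VALID
Fold 4: move[7]->L => URRULUULD VALID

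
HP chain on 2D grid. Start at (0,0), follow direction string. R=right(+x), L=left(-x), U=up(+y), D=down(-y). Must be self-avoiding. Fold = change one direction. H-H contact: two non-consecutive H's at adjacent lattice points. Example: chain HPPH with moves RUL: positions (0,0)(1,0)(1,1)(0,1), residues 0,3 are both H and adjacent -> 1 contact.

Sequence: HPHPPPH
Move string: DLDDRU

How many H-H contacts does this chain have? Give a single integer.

Answer: 0

Derivation:
Positions: [(0, 0), (0, -1), (-1, -1), (-1, -2), (-1, -3), (0, -3), (0, -2)]
No H-H contacts found.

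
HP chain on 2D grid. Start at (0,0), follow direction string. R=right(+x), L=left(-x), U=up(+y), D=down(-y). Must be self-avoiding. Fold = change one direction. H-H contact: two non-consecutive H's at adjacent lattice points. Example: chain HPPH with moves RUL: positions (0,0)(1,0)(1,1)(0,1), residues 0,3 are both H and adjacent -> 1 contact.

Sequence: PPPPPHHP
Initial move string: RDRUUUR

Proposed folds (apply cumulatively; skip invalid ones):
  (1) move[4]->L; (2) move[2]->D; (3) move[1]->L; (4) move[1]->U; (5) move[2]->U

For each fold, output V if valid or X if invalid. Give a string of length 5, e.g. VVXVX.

Initial: RDRUUUR -> [(0, 0), (1, 0), (1, -1), (2, -1), (2, 0), (2, 1), (2, 2), (3, 2)]
Fold 1: move[4]->L => RDRULUR INVALID (collision), skipped
Fold 2: move[2]->D => RDDUUUR INVALID (collision), skipped
Fold 3: move[1]->L => RLRUUUR INVALID (collision), skipped
Fold 4: move[1]->U => RURUUUR VALID
Fold 5: move[2]->U => RUUUUUR VALID

Answer: XXXVV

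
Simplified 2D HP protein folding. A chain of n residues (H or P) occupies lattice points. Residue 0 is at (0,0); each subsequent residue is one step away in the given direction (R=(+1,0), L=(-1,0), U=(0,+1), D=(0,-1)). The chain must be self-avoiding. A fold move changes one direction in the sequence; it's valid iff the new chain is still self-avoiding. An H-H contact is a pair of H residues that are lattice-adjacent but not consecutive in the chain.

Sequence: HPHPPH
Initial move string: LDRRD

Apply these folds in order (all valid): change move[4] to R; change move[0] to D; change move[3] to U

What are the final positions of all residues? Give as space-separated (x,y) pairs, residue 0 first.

Answer: (0,0) (0,-1) (0,-2) (1,-2) (1,-1) (2,-1)

Derivation:
Initial moves: LDRRD
Fold: move[4]->R => LDRRR (positions: [(0, 0), (-1, 0), (-1, -1), (0, -1), (1, -1), (2, -1)])
Fold: move[0]->D => DDRRR (positions: [(0, 0), (0, -1), (0, -2), (1, -2), (2, -2), (3, -2)])
Fold: move[3]->U => DDRUR (positions: [(0, 0), (0, -1), (0, -2), (1, -2), (1, -1), (2, -1)])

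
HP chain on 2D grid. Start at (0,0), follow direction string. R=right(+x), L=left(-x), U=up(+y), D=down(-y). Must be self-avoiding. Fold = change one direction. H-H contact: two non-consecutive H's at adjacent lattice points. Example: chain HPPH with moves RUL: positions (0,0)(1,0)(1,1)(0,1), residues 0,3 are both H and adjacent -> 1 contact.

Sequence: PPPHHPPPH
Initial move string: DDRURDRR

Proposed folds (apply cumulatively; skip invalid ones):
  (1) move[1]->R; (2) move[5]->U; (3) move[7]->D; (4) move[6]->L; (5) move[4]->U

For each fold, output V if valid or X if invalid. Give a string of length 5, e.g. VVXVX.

Initial: DDRURDRR -> [(0, 0), (0, -1), (0, -2), (1, -2), (1, -1), (2, -1), (2, -2), (3, -2), (4, -2)]
Fold 1: move[1]->R => DRRURDRR VALID
Fold 2: move[5]->U => DRRURURR VALID
Fold 3: move[7]->D => DRRURURD VALID
Fold 4: move[6]->L => DRRURULD INVALID (collision), skipped
Fold 5: move[4]->U => DRRUUURD VALID

Answer: VVVXV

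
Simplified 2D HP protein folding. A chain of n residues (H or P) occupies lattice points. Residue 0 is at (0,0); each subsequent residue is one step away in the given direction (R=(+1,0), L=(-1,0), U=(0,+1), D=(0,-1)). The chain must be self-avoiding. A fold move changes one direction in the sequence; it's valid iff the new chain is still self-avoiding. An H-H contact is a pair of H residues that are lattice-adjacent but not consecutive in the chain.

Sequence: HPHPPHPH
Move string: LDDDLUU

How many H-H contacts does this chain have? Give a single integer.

Positions: [(0, 0), (-1, 0), (-1, -1), (-1, -2), (-1, -3), (-2, -3), (-2, -2), (-2, -1)]
H-H contact: residue 2 @(-1,-1) - residue 7 @(-2, -1)

Answer: 1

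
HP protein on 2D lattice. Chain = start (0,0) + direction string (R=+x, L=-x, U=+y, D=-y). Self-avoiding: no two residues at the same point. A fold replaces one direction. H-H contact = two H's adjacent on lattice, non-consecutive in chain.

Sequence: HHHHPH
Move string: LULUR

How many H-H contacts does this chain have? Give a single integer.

Answer: 1

Derivation:
Positions: [(0, 0), (-1, 0), (-1, 1), (-2, 1), (-2, 2), (-1, 2)]
H-H contact: residue 2 @(-1,1) - residue 5 @(-1, 2)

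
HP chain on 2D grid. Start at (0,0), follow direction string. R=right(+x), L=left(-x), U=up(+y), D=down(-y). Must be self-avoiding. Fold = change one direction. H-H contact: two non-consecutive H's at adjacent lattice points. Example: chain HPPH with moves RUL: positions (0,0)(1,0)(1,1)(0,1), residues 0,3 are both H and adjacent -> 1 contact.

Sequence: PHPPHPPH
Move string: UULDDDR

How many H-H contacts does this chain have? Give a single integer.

Positions: [(0, 0), (0, 1), (0, 2), (-1, 2), (-1, 1), (-1, 0), (-1, -1), (0, -1)]
H-H contact: residue 1 @(0,1) - residue 4 @(-1, 1)

Answer: 1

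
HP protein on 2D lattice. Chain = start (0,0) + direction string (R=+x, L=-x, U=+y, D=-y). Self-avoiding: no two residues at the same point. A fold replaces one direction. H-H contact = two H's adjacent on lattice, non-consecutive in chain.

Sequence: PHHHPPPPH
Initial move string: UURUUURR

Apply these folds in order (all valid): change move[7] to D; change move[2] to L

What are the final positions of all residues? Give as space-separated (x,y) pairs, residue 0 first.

Answer: (0,0) (0,1) (0,2) (-1,2) (-1,3) (-1,4) (-1,5) (0,5) (0,4)

Derivation:
Initial moves: UURUUURR
Fold: move[7]->D => UURUUURD (positions: [(0, 0), (0, 1), (0, 2), (1, 2), (1, 3), (1, 4), (1, 5), (2, 5), (2, 4)])
Fold: move[2]->L => UULUUURD (positions: [(0, 0), (0, 1), (0, 2), (-1, 2), (-1, 3), (-1, 4), (-1, 5), (0, 5), (0, 4)])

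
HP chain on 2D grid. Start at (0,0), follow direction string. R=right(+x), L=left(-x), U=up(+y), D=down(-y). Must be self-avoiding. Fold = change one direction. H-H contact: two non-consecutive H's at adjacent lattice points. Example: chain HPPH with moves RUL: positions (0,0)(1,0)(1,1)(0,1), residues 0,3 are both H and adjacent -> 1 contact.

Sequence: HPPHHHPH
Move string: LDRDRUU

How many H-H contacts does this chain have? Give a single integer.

Positions: [(0, 0), (-1, 0), (-1, -1), (0, -1), (0, -2), (1, -2), (1, -1), (1, 0)]
H-H contact: residue 0 @(0,0) - residue 7 @(1, 0)
H-H contact: residue 0 @(0,0) - residue 3 @(0, -1)

Answer: 2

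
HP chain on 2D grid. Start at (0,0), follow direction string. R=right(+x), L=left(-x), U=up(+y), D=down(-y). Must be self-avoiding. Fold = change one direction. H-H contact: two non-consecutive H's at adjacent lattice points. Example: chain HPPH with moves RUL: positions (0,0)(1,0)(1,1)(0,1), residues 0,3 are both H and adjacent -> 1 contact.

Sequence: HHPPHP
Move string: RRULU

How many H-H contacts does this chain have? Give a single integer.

Answer: 1

Derivation:
Positions: [(0, 0), (1, 0), (2, 0), (2, 1), (1, 1), (1, 2)]
H-H contact: residue 1 @(1,0) - residue 4 @(1, 1)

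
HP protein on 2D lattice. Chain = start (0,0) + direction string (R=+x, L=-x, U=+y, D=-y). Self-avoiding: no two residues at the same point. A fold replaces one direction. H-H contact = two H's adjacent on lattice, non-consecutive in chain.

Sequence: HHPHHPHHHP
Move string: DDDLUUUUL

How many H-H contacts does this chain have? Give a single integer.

Positions: [(0, 0), (0, -1), (0, -2), (0, -3), (-1, -3), (-1, -2), (-1, -1), (-1, 0), (-1, 1), (-2, 1)]
H-H contact: residue 0 @(0,0) - residue 7 @(-1, 0)
H-H contact: residue 1 @(0,-1) - residue 6 @(-1, -1)

Answer: 2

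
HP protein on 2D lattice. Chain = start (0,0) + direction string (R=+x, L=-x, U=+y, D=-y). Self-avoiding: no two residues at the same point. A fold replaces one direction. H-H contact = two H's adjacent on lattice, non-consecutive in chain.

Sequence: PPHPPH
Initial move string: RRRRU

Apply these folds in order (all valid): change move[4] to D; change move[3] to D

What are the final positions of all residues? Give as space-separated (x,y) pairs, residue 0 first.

Initial moves: RRRRU
Fold: move[4]->D => RRRRD (positions: [(0, 0), (1, 0), (2, 0), (3, 0), (4, 0), (4, -1)])
Fold: move[3]->D => RRRDD (positions: [(0, 0), (1, 0), (2, 0), (3, 0), (3, -1), (3, -2)])

Answer: (0,0) (1,0) (2,0) (3,0) (3,-1) (3,-2)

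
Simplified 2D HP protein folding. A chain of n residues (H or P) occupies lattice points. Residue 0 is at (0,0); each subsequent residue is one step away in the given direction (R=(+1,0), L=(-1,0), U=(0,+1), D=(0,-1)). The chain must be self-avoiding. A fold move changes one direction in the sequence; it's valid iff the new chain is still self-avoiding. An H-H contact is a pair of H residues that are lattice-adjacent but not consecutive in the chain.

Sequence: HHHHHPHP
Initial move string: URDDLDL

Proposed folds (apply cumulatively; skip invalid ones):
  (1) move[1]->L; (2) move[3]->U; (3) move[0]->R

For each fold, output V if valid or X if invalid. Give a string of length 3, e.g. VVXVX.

Initial: URDDLDL -> [(0, 0), (0, 1), (1, 1), (1, 0), (1, -1), (0, -1), (0, -2), (-1, -2)]
Fold 1: move[1]->L => ULDDLDL VALID
Fold 2: move[3]->U => ULDULDL INVALID (collision), skipped
Fold 3: move[0]->R => RLDDLDL INVALID (collision), skipped

Answer: VXX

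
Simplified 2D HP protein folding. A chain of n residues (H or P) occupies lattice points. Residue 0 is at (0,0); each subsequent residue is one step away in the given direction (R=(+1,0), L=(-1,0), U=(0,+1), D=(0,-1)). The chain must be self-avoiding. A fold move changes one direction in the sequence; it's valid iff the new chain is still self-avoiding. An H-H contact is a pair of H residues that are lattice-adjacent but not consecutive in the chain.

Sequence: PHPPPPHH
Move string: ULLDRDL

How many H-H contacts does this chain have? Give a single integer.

Positions: [(0, 0), (0, 1), (-1, 1), (-2, 1), (-2, 0), (-1, 0), (-1, -1), (-2, -1)]
No H-H contacts found.

Answer: 0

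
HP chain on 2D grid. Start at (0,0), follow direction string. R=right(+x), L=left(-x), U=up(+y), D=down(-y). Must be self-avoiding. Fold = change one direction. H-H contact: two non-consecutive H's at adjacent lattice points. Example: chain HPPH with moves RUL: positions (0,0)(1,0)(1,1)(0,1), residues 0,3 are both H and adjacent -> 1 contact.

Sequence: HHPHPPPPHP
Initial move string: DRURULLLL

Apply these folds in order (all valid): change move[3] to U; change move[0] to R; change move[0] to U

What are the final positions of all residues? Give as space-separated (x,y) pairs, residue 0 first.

Answer: (0,0) (0,1) (1,1) (1,2) (1,3) (1,4) (0,4) (-1,4) (-2,4) (-3,4)

Derivation:
Initial moves: DRURULLLL
Fold: move[3]->U => DRUUULLLL (positions: [(0, 0), (0, -1), (1, -1), (1, 0), (1, 1), (1, 2), (0, 2), (-1, 2), (-2, 2), (-3, 2)])
Fold: move[0]->R => RRUUULLLL (positions: [(0, 0), (1, 0), (2, 0), (2, 1), (2, 2), (2, 3), (1, 3), (0, 3), (-1, 3), (-2, 3)])
Fold: move[0]->U => URUUULLLL (positions: [(0, 0), (0, 1), (1, 1), (1, 2), (1, 3), (1, 4), (0, 4), (-1, 4), (-2, 4), (-3, 4)])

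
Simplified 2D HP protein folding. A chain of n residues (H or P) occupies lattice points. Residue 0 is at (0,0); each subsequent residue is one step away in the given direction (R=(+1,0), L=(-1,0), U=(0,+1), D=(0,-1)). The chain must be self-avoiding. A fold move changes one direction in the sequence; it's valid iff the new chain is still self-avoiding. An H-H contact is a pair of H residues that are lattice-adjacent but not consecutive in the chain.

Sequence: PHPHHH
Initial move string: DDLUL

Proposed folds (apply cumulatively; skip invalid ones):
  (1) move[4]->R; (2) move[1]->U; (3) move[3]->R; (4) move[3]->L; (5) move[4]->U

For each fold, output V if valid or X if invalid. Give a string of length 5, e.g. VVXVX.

Answer: XXXVV

Derivation:
Initial: DDLUL -> [(0, 0), (0, -1), (0, -2), (-1, -2), (-1, -1), (-2, -1)]
Fold 1: move[4]->R => DDLUR INVALID (collision), skipped
Fold 2: move[1]->U => DULUL INVALID (collision), skipped
Fold 3: move[3]->R => DDLRL INVALID (collision), skipped
Fold 4: move[3]->L => DDLLL VALID
Fold 5: move[4]->U => DDLLU VALID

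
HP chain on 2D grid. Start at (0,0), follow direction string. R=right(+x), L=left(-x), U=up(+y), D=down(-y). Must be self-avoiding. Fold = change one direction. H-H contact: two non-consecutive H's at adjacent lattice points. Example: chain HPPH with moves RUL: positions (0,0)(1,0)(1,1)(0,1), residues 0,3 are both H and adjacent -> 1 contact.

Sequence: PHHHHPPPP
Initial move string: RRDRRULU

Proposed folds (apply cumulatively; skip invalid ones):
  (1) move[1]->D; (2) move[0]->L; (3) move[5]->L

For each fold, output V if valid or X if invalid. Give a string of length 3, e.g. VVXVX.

Answer: VXX

Derivation:
Initial: RRDRRULU -> [(0, 0), (1, 0), (2, 0), (2, -1), (3, -1), (4, -1), (4, 0), (3, 0), (3, 1)]
Fold 1: move[1]->D => RDDRRULU VALID
Fold 2: move[0]->L => LDDRRULU INVALID (collision), skipped
Fold 3: move[5]->L => RDDRRLLU INVALID (collision), skipped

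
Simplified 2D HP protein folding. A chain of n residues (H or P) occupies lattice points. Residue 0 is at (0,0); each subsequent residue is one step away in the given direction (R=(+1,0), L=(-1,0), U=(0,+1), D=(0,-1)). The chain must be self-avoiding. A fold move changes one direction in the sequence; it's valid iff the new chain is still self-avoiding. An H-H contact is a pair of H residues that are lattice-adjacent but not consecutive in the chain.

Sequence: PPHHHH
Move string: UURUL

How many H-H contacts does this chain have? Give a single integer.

Positions: [(0, 0), (0, 1), (0, 2), (1, 2), (1, 3), (0, 3)]
H-H contact: residue 2 @(0,2) - residue 5 @(0, 3)

Answer: 1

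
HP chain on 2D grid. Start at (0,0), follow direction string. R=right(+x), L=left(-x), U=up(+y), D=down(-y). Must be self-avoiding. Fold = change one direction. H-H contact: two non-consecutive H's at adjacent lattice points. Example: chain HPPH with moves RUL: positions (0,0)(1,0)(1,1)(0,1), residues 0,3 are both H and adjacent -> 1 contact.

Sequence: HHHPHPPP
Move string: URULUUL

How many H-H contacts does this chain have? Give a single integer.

Answer: 1

Derivation:
Positions: [(0, 0), (0, 1), (1, 1), (1, 2), (0, 2), (0, 3), (0, 4), (-1, 4)]
H-H contact: residue 1 @(0,1) - residue 4 @(0, 2)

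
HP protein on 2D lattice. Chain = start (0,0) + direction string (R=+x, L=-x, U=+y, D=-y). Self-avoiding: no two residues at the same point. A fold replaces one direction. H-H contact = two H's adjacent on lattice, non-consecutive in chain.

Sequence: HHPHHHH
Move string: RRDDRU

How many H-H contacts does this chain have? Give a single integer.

Answer: 1

Derivation:
Positions: [(0, 0), (1, 0), (2, 0), (2, -1), (2, -2), (3, -2), (3, -1)]
H-H contact: residue 3 @(2,-1) - residue 6 @(3, -1)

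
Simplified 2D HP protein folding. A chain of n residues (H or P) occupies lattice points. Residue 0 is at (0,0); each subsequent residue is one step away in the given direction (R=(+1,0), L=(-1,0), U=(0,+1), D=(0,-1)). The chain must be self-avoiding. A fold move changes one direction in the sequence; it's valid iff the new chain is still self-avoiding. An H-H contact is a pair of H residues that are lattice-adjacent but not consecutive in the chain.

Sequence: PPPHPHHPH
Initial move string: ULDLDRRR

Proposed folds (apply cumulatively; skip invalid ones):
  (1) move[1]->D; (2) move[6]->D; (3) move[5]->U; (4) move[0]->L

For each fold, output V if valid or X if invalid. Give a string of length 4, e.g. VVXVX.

Initial: ULDLDRRR -> [(0, 0), (0, 1), (-1, 1), (-1, 0), (-2, 0), (-2, -1), (-1, -1), (0, -1), (1, -1)]
Fold 1: move[1]->D => UDDLDRRR INVALID (collision), skipped
Fold 2: move[6]->D => ULDLDRDR VALID
Fold 3: move[5]->U => ULDLDUDR INVALID (collision), skipped
Fold 4: move[0]->L => LLDLDRDR VALID

Answer: XVXV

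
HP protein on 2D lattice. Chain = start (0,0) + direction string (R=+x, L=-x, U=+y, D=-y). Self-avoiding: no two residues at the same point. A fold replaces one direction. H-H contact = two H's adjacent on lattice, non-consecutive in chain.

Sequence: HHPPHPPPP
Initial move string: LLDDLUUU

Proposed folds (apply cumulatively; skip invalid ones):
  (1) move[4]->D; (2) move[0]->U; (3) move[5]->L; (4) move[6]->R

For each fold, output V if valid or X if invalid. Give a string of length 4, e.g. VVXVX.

Initial: LLDDLUUU -> [(0, 0), (-1, 0), (-2, 0), (-2, -1), (-2, -2), (-3, -2), (-3, -1), (-3, 0), (-3, 1)]
Fold 1: move[4]->D => LLDDDUUU INVALID (collision), skipped
Fold 2: move[0]->U => ULDDLUUU VALID
Fold 3: move[5]->L => ULDDLLUU VALID
Fold 4: move[6]->R => ULDDLLRU INVALID (collision), skipped

Answer: XVVX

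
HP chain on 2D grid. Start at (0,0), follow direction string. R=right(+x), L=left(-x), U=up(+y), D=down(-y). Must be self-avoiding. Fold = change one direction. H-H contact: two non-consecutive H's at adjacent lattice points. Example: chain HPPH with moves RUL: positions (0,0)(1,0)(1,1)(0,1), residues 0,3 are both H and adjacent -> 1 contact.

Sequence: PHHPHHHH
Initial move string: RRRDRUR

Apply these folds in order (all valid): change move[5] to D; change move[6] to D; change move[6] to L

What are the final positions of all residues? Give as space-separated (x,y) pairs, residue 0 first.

Answer: (0,0) (1,0) (2,0) (3,0) (3,-1) (4,-1) (4,-2) (3,-2)

Derivation:
Initial moves: RRRDRUR
Fold: move[5]->D => RRRDRDR (positions: [(0, 0), (1, 0), (2, 0), (3, 0), (3, -1), (4, -1), (4, -2), (5, -2)])
Fold: move[6]->D => RRRDRDD (positions: [(0, 0), (1, 0), (2, 0), (3, 0), (3, -1), (4, -1), (4, -2), (4, -3)])
Fold: move[6]->L => RRRDRDL (positions: [(0, 0), (1, 0), (2, 0), (3, 0), (3, -1), (4, -1), (4, -2), (3, -2)])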